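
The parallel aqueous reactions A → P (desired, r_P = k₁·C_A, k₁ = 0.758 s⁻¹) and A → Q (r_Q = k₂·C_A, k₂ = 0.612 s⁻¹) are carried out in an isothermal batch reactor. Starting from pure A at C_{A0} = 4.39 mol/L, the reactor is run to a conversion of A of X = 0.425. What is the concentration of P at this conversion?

C_A = C_{A0}(1−X) = 2.524 mol/L.
Both paths are first order in A, so the instantaneous fraction to P is constant: dC_P/d(−C_A) = k₁/(k₁+k₂) = 0.5533.
C_P = 0.5533·(C_{A0}−C_A) = 0.5533×1.866 = 1.03 mol/L.

1.03 mol/L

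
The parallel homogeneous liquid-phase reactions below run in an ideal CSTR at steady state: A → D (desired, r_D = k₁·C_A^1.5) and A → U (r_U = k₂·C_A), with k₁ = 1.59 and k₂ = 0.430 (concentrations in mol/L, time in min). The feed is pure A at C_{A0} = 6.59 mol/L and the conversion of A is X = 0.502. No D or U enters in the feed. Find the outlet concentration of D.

Exit C_A = C_{A0}(1−X) = 6.59×0.498 = 3.282 mol/L.
A CSTR operates uniformly at the exit composition, giving r_D = 9.453 and r_U = 1.411 (each k·C_A^n at C_A = 3.282).
Fraction of consumed A going to D: r_D/(r_D+r_U) = 0.8701.
C_D = 0.8701·C_{A0}·X = 0.8701×6.59×0.502 = 2.88 mol/L.

2.88 mol/L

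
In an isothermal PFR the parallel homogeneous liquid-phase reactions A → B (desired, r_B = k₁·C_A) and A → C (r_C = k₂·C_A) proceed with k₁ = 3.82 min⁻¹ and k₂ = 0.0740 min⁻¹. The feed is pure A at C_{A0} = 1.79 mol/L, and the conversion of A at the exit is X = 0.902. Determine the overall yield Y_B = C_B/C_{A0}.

0.885

C_A = C_{A0}(1−X) = 0.1754 mol/L.
Both paths are first order in A, so the instantaneous fraction to B is constant: dC_B/d(−C_A) = k₁/(k₁+k₂) = 0.9810.
C_B = 0.9810·(C_{A0}−C_A) = 0.9810×1.615 = 1.58 mol/L.
Y_B = C_B/C_{A0} = 1.584/1.79 = 0.885.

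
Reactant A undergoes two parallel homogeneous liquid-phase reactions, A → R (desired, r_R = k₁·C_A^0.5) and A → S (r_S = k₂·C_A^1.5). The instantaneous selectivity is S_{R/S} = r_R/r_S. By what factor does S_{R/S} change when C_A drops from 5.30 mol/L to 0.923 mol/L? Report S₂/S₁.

5.74

S_{R/S} = (k₁/k₂)·C_A⁻¹, so S₂/S₁ = (C_{A,2}/C_{A,1})⁻¹.
= 5.30/0.923 = 5.74.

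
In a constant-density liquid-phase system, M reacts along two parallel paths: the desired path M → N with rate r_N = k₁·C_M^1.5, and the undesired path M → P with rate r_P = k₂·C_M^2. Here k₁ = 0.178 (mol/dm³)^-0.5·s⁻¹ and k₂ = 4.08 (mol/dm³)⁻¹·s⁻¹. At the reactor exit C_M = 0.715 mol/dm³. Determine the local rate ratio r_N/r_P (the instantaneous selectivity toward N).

0.0516

S_{N/P} = r_N/r_P = (k₁·C_M^1.5)/(k₂·C_M^2) = (k₁/k₂)·C_M^-0.5.
= (0.178×0.7150^1.5) / (4.08×0.7150^2) = 0.1076/2.086 = 0.0516.
The undesired path is higher order in M, so low C_M (CSTR or dilute feed) favours N.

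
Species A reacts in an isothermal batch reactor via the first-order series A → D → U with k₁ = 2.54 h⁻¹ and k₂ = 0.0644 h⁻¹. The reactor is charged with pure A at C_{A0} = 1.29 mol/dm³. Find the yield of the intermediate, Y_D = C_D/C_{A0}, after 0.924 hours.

For first-order series with pure A initially, C_D(t) = k₁C_{A0}/(k₂−k₁)·(e^(−k₁t) − e^(−k₂t)).
e^(−k₁t) = e^(−2.54×0.924) = e^(−2.347) = 0.09566; e^(−k₂t) = e^(−0.05951) = 0.9422.
C_D = 2.54×1.29/(0.0644−2.54) × (0.09566−0.9422) = (-1.324)×(-0.8466) = 1.120 mol/dm³.
Y_D = C_D/C_{A0} = 1.120/1.29 = 0.869.

0.869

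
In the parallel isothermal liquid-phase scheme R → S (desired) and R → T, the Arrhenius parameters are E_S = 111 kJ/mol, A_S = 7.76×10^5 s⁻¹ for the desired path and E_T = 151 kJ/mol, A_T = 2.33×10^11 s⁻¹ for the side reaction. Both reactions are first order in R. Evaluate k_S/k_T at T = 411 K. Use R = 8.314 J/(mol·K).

0.404

Since both paths have the same order in R, the concentration cancels and S_{S/T} = k_S/k_T = (A_S/A_T)·exp[(E_T−E_S)/(RT)].
(E_T−E_S)/(RT) = (151−111)×10³/(8.314×411) = 40000/3417 = 11.71.
k_S/k_T = (7.76×10^5/2.33×10^11)·exp(11.71) = 3.330×10^-6 × 1.213×10^5 = 0.404.
Since E_S < E_T, lowering the temperature improves selectivity toward S.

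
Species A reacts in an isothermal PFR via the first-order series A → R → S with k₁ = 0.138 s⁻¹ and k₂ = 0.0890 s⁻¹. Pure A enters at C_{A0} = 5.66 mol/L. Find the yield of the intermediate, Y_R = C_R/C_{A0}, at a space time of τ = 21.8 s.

The intermediate concentration in a first-order A→B→C sequence is C_R = k₁C_{A0}(e^(−k₁τ) − e^(−k₂τ))/(k₂−k₁).
e^(−k₁τ) = e^(−0.138×21.8) = e^(−3.008) = 0.04937; e^(−k₂τ) = e^(−1.940) = 0.1437.
C_R = 0.138×5.66/(0.0890−0.138) × (0.04937−0.1437) = (-15.94)×(-0.09430) = 1.503 mol/L.
Y_R = C_R/C_{A0} = 1.503/5.66 = 0.266.

0.266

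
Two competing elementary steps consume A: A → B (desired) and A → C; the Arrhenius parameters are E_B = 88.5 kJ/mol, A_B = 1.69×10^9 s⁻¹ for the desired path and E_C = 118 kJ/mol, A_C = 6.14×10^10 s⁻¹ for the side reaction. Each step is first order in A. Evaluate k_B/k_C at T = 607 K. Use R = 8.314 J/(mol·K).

With equal orders, S_{B/C} = k_B/k_C = (A_B/A_C)·exp[(E_C−E_B)/(RT)].
(E_C−E_B)/(RT) = (118−88.5)×10³/(8.314×607) = 29500/5047 = 5.846.
k_B/k_C = (1.69×10^9/6.14×10^10)·exp(5.846) = 0.02752 × 345.7 = 9.51.

9.51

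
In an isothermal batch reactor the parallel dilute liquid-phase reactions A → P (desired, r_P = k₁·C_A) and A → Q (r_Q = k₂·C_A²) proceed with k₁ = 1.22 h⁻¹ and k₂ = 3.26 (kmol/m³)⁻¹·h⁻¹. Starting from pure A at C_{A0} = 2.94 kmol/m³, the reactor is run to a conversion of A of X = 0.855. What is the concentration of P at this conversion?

0.532 kmol/m³

C_A = C_{A0}(1−X) = 0.4263 kmol/m³.
Along a PFR/batch, dC_P/dC_A = −r_P/(r_P+r_Q) = −k₁/(k₁+k₂·C_A).
Integrating from C_{A0} to C_A: C_P = (1.22/3.26)·ln[(1.22+3.26·2.94)/(1.22+3.26·0.426)] = 0.3742·ln(10.80/2.610) = 0.5317 kmol/m³.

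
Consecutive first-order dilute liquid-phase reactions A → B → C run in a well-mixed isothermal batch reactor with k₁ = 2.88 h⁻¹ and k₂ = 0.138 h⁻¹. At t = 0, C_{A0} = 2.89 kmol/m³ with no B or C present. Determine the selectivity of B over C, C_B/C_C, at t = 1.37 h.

6.45

Solving the coupled first-order balances gives C_B(t) = [k₁/(k₂−k₁)]·C_{A0}·(e^(−k₁t) − e^(−k₂t)).
e^(−k₁t) = e^(−2.88×1.37) = e^(−3.946) = 0.01934; e^(−k₂t) = e^(−0.1891) = 0.8277.
C_B = 2.88×2.89/(0.138−2.88) × (0.01934−0.8277) = (-3.035)×(-0.8084) = 2.454 kmol/m³.
C_A = C_{A0}e^(−k₁t) = 0.05589 kmol/m³, so C_C = C_{A0}−C_A−C_B = 0.3803 kmol/m³; C_B/C_C = 6.45.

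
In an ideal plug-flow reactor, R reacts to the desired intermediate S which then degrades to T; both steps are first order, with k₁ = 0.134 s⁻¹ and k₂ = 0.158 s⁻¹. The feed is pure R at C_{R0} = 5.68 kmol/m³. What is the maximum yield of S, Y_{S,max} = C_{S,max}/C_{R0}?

At the optimum, C_{S,max}/C_{R0} = (k₁/k₂)^[k₂/(k₂−k₁)].
= (0.134/0.158)^(0.158/(0.158−0.134)) = (0.8481)^(6.583) = 0.3380.

0.338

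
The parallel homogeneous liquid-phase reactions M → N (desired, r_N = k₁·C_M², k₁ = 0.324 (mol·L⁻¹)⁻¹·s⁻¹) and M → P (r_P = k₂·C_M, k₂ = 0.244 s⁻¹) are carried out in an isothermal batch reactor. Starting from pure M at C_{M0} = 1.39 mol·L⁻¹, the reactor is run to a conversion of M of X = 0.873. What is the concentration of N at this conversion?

0.584 mol·L⁻¹

C_M = C_{M0}(1−X) = 0.1765 mol·L⁻¹.
Along a PFR/batch, dC_P/dC_M = −r_P/(r_N+r_P) = −k₂/(k₂+k₁·C_M).
Integrating from C_{M0} to C_M: C_P = (0.244/0.324)·ln[(0.244+0.324·1.39)/(0.244+0.324·0.177)] = 0.7531·ln(0.6944/0.3012) = 0.6290 mol·L⁻¹.
Then C_N = (C_{M0}−C_M) − C_P = 1.213 − 0.6290 = 0.5845 mol·L⁻¹.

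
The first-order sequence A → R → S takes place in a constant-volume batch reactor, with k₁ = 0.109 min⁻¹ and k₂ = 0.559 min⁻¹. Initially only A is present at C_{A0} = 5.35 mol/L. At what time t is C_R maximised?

For first-order series the maximum of C_R occurs at t_opt = ln(k₂/k₁)/(k₂−k₁).
= ln(0.559/0.109)/(0.559−0.109) = ln(5.128)/0.4500 = 1.635/0.4500 = 3.63 min.

3.63 min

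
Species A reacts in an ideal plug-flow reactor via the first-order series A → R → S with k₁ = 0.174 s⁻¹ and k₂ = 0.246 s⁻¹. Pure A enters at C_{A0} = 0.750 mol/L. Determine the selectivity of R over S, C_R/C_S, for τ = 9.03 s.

Solving the coupled first-order balances gives C_R(τ) = [k₁/(k₂−k₁)]·C_{A0}·(e^(−k₁τ) − e^(−k₂τ)).
e^(−k₁τ) = e^(−0.174×9.03) = e^(−1.571) = 0.2078; e^(−k₂τ) = e^(−2.221) = 0.1085.
C_R = 0.174×0.750/(0.246−0.174) × (0.2078−0.1085) = 1.812×0.09933 = 0.1800 mol/L.
C_A = C_{A0}e^(−k₁τ) = 0.1558 mol/L, so C_S = C_{A0}−C_A−C_R = 0.4141 mol/L; C_R/C_S = 0.435.

0.435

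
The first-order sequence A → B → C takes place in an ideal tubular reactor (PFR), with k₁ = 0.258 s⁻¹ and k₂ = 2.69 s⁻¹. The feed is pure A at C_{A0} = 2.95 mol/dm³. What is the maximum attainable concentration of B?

0.221 mol/dm³

For a first-order series the maximum intermediate yield is C_{B,max}/C_{A0} = (k₁/k₂)^[k₂/(k₂−k₁)].
= (0.258/2.69)^(2.69/(2.69−0.258)) = (0.09591)^(1.106) = 0.07479.
C_{B,max} = 0.07479×2.95 = 0.221 mol/dm³.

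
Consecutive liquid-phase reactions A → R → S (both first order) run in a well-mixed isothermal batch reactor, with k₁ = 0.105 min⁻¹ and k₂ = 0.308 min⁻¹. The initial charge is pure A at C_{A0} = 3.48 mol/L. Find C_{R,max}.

0.680 mol/L

Evaluating C_R at t_opt = ln(k₂/k₁)/(k₂−k₁) gives C_{R,max}/C_{A0} = (k₁/k₂)^[k₂/(k₂−k₁)].
= (0.105/0.308)^(0.308/(0.308−0.105)) = (0.3409)^(1.517) = 0.1954.
C_{R,max} = 0.1954×3.48 = 0.680 mol/L.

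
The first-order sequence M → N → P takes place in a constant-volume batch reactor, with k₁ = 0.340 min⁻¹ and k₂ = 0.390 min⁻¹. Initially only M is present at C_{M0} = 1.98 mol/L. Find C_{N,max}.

0.679 mol/L

Evaluating C_N at t_opt = ln(k₂/k₁)/(k₂−k₁) gives C_{N,max}/C_{M0} = (k₁/k₂)^[k₂/(k₂−k₁)].
= (0.340/0.390)^(0.390/(0.390−0.340)) = (0.8718)^(7.800) = 0.3430.
C_{N,max} = 0.3430×1.98 = 0.679 mol/L.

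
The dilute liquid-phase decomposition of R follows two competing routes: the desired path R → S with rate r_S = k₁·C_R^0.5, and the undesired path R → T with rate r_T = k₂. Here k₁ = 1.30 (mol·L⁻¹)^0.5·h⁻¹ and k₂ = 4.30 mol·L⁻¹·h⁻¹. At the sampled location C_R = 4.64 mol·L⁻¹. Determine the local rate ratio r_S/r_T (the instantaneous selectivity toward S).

S_{S/T} = r_S/r_T = (k₁·C_R^0.5)/(k₂) = (k₁/k₂)·C_R^0.5.
= (1.30×4.640^0.5) / (4.30) = 2.800/4.300 = 0.651.

0.651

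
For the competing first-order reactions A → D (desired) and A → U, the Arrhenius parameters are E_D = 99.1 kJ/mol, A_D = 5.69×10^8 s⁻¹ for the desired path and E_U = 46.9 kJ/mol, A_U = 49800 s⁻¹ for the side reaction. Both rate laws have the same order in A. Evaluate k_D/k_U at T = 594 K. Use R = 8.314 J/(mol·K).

0.293

With equal orders, S_{D/U} = k_D/k_U = (A_D/A_U)·exp[(E_U−E_D)/(RT)].
(E_U−E_D)/(RT) = (46.9−99.1)×10³/(8.314×594) = -52200/4939 = -10.57.
k_D/k_U = (5.69×10^8/49800)·exp(-10.57) = 11426 × 2.568×10^-5 = 0.293.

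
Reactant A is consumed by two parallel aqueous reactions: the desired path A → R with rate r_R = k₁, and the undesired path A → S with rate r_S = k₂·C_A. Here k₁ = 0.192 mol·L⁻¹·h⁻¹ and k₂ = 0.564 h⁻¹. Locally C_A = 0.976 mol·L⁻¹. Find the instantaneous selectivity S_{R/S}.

S_{R/S} = r_R/r_S = (k₁)/(k₂·C_A) = (k₁/k₂)·C_A⁻¹.
= (0.192) / (0.564×0.9760) = 0.1920/0.5505 = 0.349.
The undesired path is higher order in A, so low C_A (CSTR or dilute feed) favours R.

0.349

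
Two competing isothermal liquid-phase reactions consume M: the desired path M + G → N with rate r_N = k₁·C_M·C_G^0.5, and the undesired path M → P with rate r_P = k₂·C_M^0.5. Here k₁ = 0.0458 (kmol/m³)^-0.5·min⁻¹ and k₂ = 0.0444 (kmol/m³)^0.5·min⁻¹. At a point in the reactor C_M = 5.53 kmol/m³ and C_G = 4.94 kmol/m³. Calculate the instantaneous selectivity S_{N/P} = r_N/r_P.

S_{N/P} = r_N/r_P = (k₁·C_M·C_G^0.5)/(k₂·C_M^0.5) = (k₁/k₂)·C_M^0.5·C_G^0.5.
= (0.0458×5.530×4.940^0.5) / (0.0444×5.530^0.5) = 0.5629/0.1044 = 5.39.

5.39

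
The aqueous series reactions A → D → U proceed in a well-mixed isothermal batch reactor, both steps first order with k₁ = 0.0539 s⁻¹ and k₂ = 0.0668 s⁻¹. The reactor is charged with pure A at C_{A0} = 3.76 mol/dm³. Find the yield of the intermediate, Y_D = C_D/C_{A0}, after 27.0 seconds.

For first-order series with pure A initially, C_D(t) = k₁C_{A0}/(k₂−k₁)·(e^(−k₁t) − e^(−k₂t)).
e^(−k₁t) = e^(−0.0539×27.0) = e^(−1.455) = 0.2333; e^(−k₂t) = e^(−1.804) = 0.1647.
C_D = 0.0539×3.76/(0.0668−0.0539) × (0.2333−0.1647) = 15.71×0.06863 = 1.078 mol/dm³.
Y_D = C_D/C_{A0} = 1.078/3.76 = 0.287.

0.287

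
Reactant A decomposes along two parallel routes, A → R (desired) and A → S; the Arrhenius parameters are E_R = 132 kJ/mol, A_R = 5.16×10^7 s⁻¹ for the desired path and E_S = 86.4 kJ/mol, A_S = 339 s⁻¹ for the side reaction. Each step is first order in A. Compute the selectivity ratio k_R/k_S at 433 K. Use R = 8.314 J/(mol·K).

0.480

k_R/k_S = (A_R/A_S)·exp[−(E_R−E_S)/(RT)] = (A_R/A_S)·exp[(E_S−E_R)/(RT)].
(E_S−E_R)/(RT) = (86.4−132)×10³/(8.314×433) = -45600/3600 = -12.67.
k_R/k_S = (5.16×10^7/339)·exp(-12.67) = 1.522×10^5 × 3.154×10^-6 = 0.480.
Since E_R > E_S, raising the temperature improves selectivity toward R.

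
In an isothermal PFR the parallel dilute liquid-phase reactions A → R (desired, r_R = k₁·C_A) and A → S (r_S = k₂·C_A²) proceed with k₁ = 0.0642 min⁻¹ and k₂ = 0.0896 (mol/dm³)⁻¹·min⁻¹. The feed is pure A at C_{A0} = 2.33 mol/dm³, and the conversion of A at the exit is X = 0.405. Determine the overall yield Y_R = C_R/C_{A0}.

0.114

C_A = C_{A0}(1−X) = 1.386 mol/dm³.
Along a PFR/batch, dC_R/dC_A = −r_R/(r_R+r_S) = −k₁/(k₁+k₂·C_A).
Integrating from C_{A0} to C_A: C_R = (0.0642/0.0896)·ln[(0.0642+0.0896·2.33)/(0.0642+0.0896·1.39)] = 0.7165·ln(0.2730/0.1884) = 0.2656 mol/dm³.
Y_R = C_R/C_{A0} = 0.2656/2.33 = 0.114.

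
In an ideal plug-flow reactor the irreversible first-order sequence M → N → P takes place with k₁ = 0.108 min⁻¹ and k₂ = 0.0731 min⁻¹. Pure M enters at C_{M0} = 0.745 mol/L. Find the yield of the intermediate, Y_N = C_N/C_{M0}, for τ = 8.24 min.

The intermediate concentration in a first-order A→B→C sequence is C_N = k₁C_{M0}(e^(−k₁τ) − e^(−k₂τ))/(k₂−k₁).
e^(−k₁τ) = e^(−0.108×8.24) = e^(−0.8899) = 0.4107; e^(−k₂τ) = e^(−0.6023) = 0.5475.
C_N = 0.108×0.745/(0.0731−0.108) × (0.4107−0.5475) = (-2.305)×(-0.1368) = 0.3155 mol/L.
Y_N = C_N/C_{M0} = 0.3155/0.745 = 0.423.

0.423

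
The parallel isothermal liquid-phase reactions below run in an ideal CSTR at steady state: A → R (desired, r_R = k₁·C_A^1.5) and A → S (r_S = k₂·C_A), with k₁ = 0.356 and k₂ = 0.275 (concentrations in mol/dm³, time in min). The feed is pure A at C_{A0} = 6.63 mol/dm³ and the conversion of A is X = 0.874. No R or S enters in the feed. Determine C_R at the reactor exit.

Exit C_A = C_{A0}(1−X) = 6.63×0.126 = 0.8354 mol/dm³.
In a CSTR the entire volume is at exit conditions, so r_R = 0.356×0.8354^1.5 = 0.2718 and r_S = 0.275×0.8354 = 0.2297.
Fraction of consumed A going to R: r_R/(r_R+r_S) = 0.5420.
C_R = 0.5420·C_{A0}·X = 0.5420×6.63×0.874 = 3.14 mol/dm³.

3.14 mol/dm³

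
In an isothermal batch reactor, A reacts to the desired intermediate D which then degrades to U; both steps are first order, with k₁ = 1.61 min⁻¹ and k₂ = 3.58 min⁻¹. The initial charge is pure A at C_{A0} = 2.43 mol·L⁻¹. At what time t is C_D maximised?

The intermediate peaks when r₁ = r₂, i.e. k₁e^(−k₁t) = k₂e^(−k₂t), giving t_opt = ln(k₂/k₁)/(k₂−k₁).
= ln(3.58/1.61)/(3.58−1.61) = ln(2.224)/1.970 = 0.7991/1.970 = 0.406 min.

0.406 min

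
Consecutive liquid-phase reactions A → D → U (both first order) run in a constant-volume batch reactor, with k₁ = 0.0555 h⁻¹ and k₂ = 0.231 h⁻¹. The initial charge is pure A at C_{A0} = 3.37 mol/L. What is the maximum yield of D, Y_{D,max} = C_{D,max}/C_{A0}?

For a first-order series the maximum intermediate yield is C_{D,max}/C_{A0} = (k₁/k₂)^[k₂/(k₂−k₁)].
= (0.0555/0.231)^(0.231/(0.231−0.0555)) = (0.2403)^(1.316) = 0.1530.

0.153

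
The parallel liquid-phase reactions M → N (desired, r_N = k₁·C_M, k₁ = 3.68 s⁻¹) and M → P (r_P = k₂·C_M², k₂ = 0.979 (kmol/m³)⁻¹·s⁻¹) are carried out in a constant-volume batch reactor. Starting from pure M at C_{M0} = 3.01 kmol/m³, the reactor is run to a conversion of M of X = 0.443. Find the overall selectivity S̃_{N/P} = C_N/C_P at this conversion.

1.62

C_M = C_{M0}(1−X) = 1.677 kmol/m³.
Along a PFR/batch, dC_N/dC_M = −r_N/(r_N+r_P) = −k₁/(k₁+k₂·C_M).
Integrating from C_{M0} to C_M: C_N = (3.68/0.979)·ln[(3.68+0.979·3.01)/(3.68+0.979·1.68)] = 3.759·ln(6.627/5.321) = 0.8247 kmol/m³.
C_P = (C_{M0}−C_M)−C_N = 0.5088 kmol/m³; S̃_{N/P} = 0.8247/0.5088 = 1.62.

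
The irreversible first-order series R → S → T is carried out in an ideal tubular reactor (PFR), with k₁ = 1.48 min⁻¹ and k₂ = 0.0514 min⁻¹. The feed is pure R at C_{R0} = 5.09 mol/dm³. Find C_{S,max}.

At the optimum, C_{S,max}/C_{R0} = (k₁/k₂)^[k₂/(k₂−k₁)].
= (1.48/0.0514)^(0.0514/(0.0514−1.48)) = (28.79)^(-0.03598) = 0.8861.
C_{S,max} = 0.8861×5.09 = 4.51 mol/dm³.

4.51 mol/dm³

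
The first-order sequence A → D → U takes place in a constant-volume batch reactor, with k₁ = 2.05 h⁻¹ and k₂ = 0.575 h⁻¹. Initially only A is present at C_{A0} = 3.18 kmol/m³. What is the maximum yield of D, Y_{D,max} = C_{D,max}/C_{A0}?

At the optimum, C_{D,max}/C_{A0} = (k₁/k₂)^[k₂/(k₂−k₁)].
= (2.05/0.575)^(0.575/(0.575−2.05)) = (3.565)^(-0.3898) = 0.6092.

0.609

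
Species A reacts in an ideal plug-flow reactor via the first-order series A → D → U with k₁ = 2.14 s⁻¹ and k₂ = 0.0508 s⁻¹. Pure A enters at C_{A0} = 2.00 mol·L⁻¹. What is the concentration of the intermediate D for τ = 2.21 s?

1.81 mol·L⁻¹

The intermediate concentration in a first-order A→B→C sequence is C_D = k₁C_{A0}(e^(−k₁τ) − e^(−k₂τ))/(k₂−k₁).
e^(−k₁τ) = e^(−2.14×2.21) = e^(−4.729) = 0.008832; e^(−k₂τ) = e^(−0.1123) = 0.8938.
C_D = 2.14×2.00/(0.0508−2.14) × (0.008832−0.8938) = (-2.049)×(-0.8850) = 1.813 mol·L⁻¹.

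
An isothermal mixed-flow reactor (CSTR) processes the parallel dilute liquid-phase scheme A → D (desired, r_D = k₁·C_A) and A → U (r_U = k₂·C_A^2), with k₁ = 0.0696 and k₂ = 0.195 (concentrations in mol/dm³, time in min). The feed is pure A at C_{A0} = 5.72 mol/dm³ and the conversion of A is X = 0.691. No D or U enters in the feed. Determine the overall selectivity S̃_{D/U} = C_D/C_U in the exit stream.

Exit C_A = C_{A0}(1−X) = 5.72×0.309 = 1.767 mol/dm³.
A CSTR operates uniformly at the exit composition, giving r_D = 0.1230 and r_U = 0.6092 (each k·C_A^n at C_A = 1.767).
Overall selectivity = C_D/C_U = r_Dτ/(r_Uτ) = r_D/r_U = 0.202.

0.202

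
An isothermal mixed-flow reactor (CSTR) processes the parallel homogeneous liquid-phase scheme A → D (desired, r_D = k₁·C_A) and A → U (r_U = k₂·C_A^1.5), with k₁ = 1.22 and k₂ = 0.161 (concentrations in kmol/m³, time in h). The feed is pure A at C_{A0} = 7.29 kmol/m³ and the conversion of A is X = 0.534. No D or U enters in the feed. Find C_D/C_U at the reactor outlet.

4.11

Exit C_A = C_{A0}(1−X) = 7.29×0.466 = 3.397 kmol/m³.
A CSTR operates uniformly at the exit composition, giving r_D = 4.145 and r_U = 1.008 (each k·C_A^n at C_A = 3.397).
Overall selectivity = C_D/C_U = r_Dτ/(r_Uτ) = r_D/r_U = 4.11.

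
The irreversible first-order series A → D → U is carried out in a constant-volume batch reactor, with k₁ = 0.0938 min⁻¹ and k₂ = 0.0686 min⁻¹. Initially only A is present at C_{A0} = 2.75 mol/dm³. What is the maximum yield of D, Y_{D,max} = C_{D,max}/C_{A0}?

At the optimum, C_{D,max}/C_{A0} = (k₁/k₂)^[k₂/(k₂−k₁)].
= (0.0938/0.0686)^(0.0686/(0.0686−0.0938)) = (1.367)^(-2.722) = 0.4267.

0.427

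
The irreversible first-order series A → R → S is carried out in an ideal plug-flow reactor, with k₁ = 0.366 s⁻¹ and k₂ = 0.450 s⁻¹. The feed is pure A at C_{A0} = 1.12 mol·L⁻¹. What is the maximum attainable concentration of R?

Evaluating C_R at τ_opt = ln(k₂/k₁)/(k₂−k₁) gives C_{R,max}/C_{A0} = (k₁/k₂)^[k₂/(k₂−k₁)].
= (0.366/0.450)^(0.450/(0.450−0.366)) = (0.8133)^(5.357) = 0.3306.
C_{R,max} = 0.3306×1.12 = 0.370 mol·L⁻¹.

0.370 mol·L⁻¹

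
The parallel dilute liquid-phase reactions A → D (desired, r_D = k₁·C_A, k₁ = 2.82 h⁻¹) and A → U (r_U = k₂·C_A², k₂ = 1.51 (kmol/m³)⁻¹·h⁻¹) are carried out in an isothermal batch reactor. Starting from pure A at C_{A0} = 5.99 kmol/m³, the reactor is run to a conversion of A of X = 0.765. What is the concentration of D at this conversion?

C_A = C_{A0}(1−X) = 1.408 kmol/m³.
Along a PFR/batch, dC_D/dC_A = −r_D/(r_D+r_U) = −k₁/(k₁+k₂·C_A).
Integrating from C_{A0} to C_A: C_D = (2.82/1.51)·ln[(2.82+1.51·5.99)/(2.82+1.51·1.41)] = 1.868·ln(11.86/4.946) = 1.634 kmol/m³.

1.63 kmol/m³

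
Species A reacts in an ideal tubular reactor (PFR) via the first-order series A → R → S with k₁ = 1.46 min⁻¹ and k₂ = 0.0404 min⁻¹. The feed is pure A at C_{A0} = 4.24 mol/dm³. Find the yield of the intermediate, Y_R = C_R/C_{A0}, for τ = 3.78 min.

0.879

Solving the coupled first-order balances gives C_R(τ) = [k₁/(k₂−k₁)]·C_{A0}·(e^(−k₁τ) − e^(−k₂τ)).
e^(−k₁τ) = e^(−1.46×3.78) = e^(−5.519) = 0.004011; e^(−k₂τ) = e^(−0.1527) = 0.8584.
C_R = 1.46×4.24/(0.0404−1.46) × (0.004011−0.8584) = (-4.361)×(-0.8544) = 3.726 mol/dm³.
Y_R = C_R/C_{A0} = 3.726/4.24 = 0.879.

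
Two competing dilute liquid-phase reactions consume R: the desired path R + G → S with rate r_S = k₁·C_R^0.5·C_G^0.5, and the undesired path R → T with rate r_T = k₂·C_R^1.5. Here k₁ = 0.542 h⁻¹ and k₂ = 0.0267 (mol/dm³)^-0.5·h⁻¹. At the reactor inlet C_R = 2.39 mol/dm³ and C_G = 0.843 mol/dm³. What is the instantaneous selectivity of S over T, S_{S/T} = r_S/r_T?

7.80

S_{S/T} = r_S/r_T = (k₁·C_R^0.5·C_G^0.5)/(k₂·C_R^1.5) = (k₁/k₂)·C_R⁻¹·C_G^0.5.
= (0.542×2.390^0.5×0.8430^0.5) / (0.0267×2.390^1.5) = 0.7693/0.09865 = 7.80.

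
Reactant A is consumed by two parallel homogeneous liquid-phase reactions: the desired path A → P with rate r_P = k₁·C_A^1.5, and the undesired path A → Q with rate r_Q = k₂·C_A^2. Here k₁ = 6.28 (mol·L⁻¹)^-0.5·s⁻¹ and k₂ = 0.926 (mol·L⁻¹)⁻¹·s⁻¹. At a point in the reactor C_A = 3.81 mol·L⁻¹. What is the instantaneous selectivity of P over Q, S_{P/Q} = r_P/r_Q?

3.47

S_{P/Q} = r_P/r_Q = (k₁·C_A^1.5)/(k₂·C_A^2) = (k₁/k₂)·C_A^-0.5.
= (6.28×3.810^1.5) / (0.926×3.810^2) = 46.70/13.44 = 3.47.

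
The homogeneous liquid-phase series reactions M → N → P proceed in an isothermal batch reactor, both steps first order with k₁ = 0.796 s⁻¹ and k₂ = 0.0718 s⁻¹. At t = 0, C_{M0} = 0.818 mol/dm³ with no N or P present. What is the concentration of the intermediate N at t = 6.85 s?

0.546 mol/dm³

The intermediate concentration in a first-order A→B→C sequence is C_N = k₁C_{M0}(e^(−k₁t) − e^(−k₂t))/(k₂−k₁).
e^(−k₁t) = e^(−0.796×6.85) = e^(−5.453) = 0.004285; e^(−k₂t) = e^(−0.4918) = 0.6115.
C_N = 0.796×0.818/(0.0718−0.796) × (0.004285−0.6115) = (-0.8991)×(-0.6072) = 0.5460 mol/dm³.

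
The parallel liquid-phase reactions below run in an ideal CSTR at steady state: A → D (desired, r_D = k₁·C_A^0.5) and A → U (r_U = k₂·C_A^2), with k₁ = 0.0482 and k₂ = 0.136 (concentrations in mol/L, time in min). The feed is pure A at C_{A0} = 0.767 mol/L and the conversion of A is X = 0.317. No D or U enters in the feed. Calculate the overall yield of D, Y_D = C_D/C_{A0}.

0.153

Exit C_A = C_{A0}(1−X) = 0.767×0.683 = 0.5239 mol/L.
A CSTR operates uniformly at the exit composition, giving r_D = 0.03489 and r_U = 0.03732 (each k·C_A^n at C_A = 0.5239).
Fraction of consumed A going to D: r_D/(r_D+r_U) = 0.4831.
C_D = 0.4831·C_{A0}·X = 0.4831×0.767×0.317 = 0.117 mol/L; Y_D = C_D/C_{A0} = 0.153.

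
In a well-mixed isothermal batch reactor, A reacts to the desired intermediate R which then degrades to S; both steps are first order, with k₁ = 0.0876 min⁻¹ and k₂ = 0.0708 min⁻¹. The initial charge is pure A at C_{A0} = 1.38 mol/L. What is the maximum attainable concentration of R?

Evaluating C_R at t_opt = ln(k₂/k₁)/(k₂−k₁) gives C_{R,max}/C_{A0} = (k₁/k₂)^[k₂/(k₂−k₁)].
= (0.0876/0.0708)^(0.0708/(0.0708−0.0876)) = (1.237)^(-4.214) = 0.4077.
C_{R,max} = 0.4077×1.38 = 0.563 mol/L.

0.563 mol/L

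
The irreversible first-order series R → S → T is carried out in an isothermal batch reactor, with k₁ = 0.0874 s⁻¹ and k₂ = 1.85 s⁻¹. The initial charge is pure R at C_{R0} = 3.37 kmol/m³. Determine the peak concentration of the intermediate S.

For a first-order series the maximum intermediate yield is C_{S,max}/C_{R0} = (k₁/k₂)^[k₂/(k₂−k₁)].
= (0.0874/1.85)^(1.85/(1.85−0.0874)) = (0.04724)^(1.050) = 0.04061.
C_{S,max} = 0.04061×3.37 = 0.137 kmol/m³.

0.137 kmol/m³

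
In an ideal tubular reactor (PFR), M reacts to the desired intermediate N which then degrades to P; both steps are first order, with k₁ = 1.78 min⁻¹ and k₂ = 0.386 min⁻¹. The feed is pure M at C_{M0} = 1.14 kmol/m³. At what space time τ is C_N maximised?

1.10 min

For first-order series the maximum of C_N occurs at τ_opt = ln(k₂/k₁)/(k₂−k₁).
= ln(0.386/1.78)/(0.386−1.78) = ln(0.2169)/-1.394 = -1.529/-1.394 = 1.10 min.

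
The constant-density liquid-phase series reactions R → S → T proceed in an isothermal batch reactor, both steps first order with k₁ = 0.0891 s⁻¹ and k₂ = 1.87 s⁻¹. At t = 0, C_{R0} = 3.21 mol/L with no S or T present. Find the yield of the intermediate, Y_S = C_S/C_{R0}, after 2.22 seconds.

Solving the coupled first-order balances gives C_S(t) = [k₁/(k₂−k₁)]·C_{R0}·(e^(−k₁t) − e^(−k₂t)).
e^(−k₁t) = e^(−0.0891×2.22) = e^(−0.1978) = 0.8205; e^(−k₂t) = e^(−4.151) = 0.01574.
C_S = 0.0891×3.21/(1.87−0.0891) × (0.8205−0.01574) = 0.1606×0.8048 = 0.1292 mol/L.
Y_S = C_S/C_{R0} = 0.1292/3.21 = 0.0403.

0.0403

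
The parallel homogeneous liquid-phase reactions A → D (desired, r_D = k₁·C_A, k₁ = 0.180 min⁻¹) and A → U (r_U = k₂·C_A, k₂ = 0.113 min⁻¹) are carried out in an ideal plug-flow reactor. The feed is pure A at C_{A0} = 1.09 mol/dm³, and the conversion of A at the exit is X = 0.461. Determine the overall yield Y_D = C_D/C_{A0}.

C_A = C_{A0}(1−X) = 0.5875 mol/dm³.
Both paths are first order in A, so the instantaneous fraction to D is constant: dC_D/d(−C_A) = k₁/(k₁+k₂) = 0.6143.
C_D = 0.6143·(C_{A0}−C_A) = 0.6143×0.5025 = 0.309 mol/dm³.
Y_D = C_D/C_{A0} = 0.3087/1.09 = 0.283.

0.283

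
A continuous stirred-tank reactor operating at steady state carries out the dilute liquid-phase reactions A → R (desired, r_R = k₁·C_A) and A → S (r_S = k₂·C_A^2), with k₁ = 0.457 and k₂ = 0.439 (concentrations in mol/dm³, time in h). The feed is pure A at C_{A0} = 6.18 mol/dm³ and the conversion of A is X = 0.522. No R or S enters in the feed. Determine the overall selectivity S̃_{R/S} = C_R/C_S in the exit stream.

Exit C_A = C_{A0}(1−X) = 6.18×0.478 = 2.954 mol/dm³.
In a CSTR the entire volume is at exit conditions, so r_R = 0.457×2.954 = 1.350 and r_S = 0.439×2.954^2 = 3.831.
Overall selectivity = C_R/C_S = r_Rτ/(r_Sτ) = r_R/r_S = 0.352.

0.352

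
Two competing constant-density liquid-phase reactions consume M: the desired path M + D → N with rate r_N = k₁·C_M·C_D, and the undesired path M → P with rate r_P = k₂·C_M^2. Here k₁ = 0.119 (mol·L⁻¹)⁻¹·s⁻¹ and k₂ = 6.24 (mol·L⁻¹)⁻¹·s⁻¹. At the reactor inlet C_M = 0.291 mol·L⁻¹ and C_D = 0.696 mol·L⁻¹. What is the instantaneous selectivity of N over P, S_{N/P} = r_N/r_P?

0.0456

S_{N/P} = r_N/r_P = (k₁·C_M·C_D)/(k₂·C_M^2) = (k₁/k₂)·C_M⁻¹·C_D.
= (0.119×0.2910×0.6960) / (6.24×0.2910^2) = 0.02410/0.5284 = 0.0456.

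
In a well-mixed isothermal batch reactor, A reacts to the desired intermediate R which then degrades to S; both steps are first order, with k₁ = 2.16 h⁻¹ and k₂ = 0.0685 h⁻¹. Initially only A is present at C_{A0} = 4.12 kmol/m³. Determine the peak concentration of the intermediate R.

At the optimum, C_{R,max}/C_{A0} = (k₁/k₂)^[k₂/(k₂−k₁)].
= (2.16/0.0685)^(0.0685/(0.0685−2.16)) = (31.53)^(-0.03275) = 0.8931.
C_{R,max} = 0.8931×4.12 = 3.68 kmol/m³.

3.68 kmol/m³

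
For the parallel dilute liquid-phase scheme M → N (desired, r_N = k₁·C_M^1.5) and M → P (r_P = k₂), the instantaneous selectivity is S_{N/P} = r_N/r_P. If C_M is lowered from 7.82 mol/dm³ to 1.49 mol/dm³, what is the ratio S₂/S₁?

S_{N/P} = (k₁/k₂)·C_M^1.5, so S₂/S₁ = (C_{M,2}/C_{M,1})^1.5.
= (1.49/7.82)^1.5 = (0.1905)^1.5 = 0.0832.
Selectivity toward N falls as C_M falls — high-concentration operation is favoured.

0.0832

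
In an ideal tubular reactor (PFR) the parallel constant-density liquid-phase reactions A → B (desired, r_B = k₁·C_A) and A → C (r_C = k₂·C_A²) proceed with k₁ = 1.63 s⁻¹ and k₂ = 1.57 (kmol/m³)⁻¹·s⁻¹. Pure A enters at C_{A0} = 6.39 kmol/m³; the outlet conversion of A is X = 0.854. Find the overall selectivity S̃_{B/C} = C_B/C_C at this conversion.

0.338

C_A = C_{A0}(1−X) = 0.9329 kmol/m³.
Along a PFR/batch, dC_B/dC_A = −r_B/(r_B+r_C) = −k₁/(k₁+k₂·C_A).
Integrating from C_{A0} to C_A: C_B = (1.63/1.57)·ln[(1.63+1.57·6.39)/(1.63+1.57·0.933)] = 1.038·ln(11.66/3.095) = 1.377 kmol/m³.
C_C = (C_{A0}−C_A)−C_B = 4.080 kmol/m³; S̃_{B/C} = 1.377/4.080 = 0.338.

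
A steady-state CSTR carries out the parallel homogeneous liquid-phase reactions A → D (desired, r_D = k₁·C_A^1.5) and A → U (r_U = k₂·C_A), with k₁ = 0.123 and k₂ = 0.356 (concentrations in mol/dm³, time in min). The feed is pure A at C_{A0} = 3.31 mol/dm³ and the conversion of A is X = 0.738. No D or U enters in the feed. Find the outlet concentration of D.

0.595 mol/dm³

Exit C_A = C_{A0}(1−X) = 3.31×0.262 = 0.8672 mol/dm³.
Rates in a CSTR are evaluated at the outlet concentration: r_D = 0.123×0.8672^1.5 = 0.09933, r_U = 0.356×0.8672 = 0.3087.
Fraction of consumed A going to D: r_D/(r_D+r_U) = 0.2434.
C_D = 0.2434·C_{A0}·X = 0.2434×3.31×0.738 = 0.595 mol/dm³.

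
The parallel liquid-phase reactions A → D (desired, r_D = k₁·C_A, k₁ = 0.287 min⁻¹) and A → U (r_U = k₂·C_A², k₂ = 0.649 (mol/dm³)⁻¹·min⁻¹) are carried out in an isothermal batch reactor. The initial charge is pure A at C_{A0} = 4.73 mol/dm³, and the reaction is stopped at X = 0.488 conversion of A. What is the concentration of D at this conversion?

0.261 mol/dm³

C_A = C_{A0}(1−X) = 2.422 mol/dm³.
Along a PFR/batch, dC_D/dC_A = −r_D/(r_D+r_U) = −k₁/(k₁+k₂·C_A).
Integrating from C_{A0} to C_A: C_D = (0.287/0.649)·ln[(0.287+0.649·4.73)/(0.287+0.649·2.42)] = 0.4422·ln(3.357/1.859) = 0.2614 mol/dm³.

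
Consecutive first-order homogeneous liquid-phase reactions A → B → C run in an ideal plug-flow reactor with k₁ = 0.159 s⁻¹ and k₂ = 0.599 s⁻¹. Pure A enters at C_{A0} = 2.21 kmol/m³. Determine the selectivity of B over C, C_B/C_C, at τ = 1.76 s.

Solving the coupled first-order balances gives C_B(τ) = [k₁/(k₂−k₁)]·C_{A0}·(e^(−k₁τ) − e^(−k₂τ)).
e^(−k₁τ) = e^(−0.159×1.76) = e^(−0.2798) = 0.7559; e^(−k₂τ) = e^(−1.054) = 0.3485.
C_B = 0.159×2.21/(0.599−0.159) × (0.7559−0.3485) = 0.7986×0.4074 = 0.3254 kmol/m³.
C_A = C_{A0}e^(−k₁τ) = 1.671 kmol/m³, so C_C = C_{A0}−C_A−C_B = 0.2141 kmol/m³; C_B/C_C = 1.52.

1.52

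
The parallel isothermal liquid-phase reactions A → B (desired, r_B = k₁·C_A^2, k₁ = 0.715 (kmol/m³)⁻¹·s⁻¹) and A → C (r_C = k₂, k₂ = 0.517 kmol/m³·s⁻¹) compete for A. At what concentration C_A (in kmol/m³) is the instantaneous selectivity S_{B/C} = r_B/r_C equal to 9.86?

2.67 kmol/m³

S_{B/C} = (k₁/k₂)·C_A^2 ⇒ C_A = (S·k₂/k₁)^(0.5).
= (9.86×0.517/0.715)^(0.5) = (7.130)^(0.5) = 2.67 kmol/m³.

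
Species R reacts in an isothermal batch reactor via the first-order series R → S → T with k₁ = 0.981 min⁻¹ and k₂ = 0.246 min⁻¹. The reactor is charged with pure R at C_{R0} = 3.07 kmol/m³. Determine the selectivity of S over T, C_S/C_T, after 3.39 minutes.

1.23

For first-order series with pure R initially, C_S(t) = k₁C_{R0}/(k₂−k₁)·(e^(−k₁t) − e^(−k₂t)).
e^(−k₁t) = e^(−0.981×3.39) = e^(−3.326) = 0.03595; e^(−k₂t) = e^(−0.8339) = 0.4343.
C_S = 0.981×3.07/(0.246−0.981) × (0.03595−0.4343) = (-4.098)×(-0.3984) = 1.632 kmol/m³.
C_R = C_{R0}e^(−k₁t) = 0.1104 kmol/m³, so C_T = C_{R0}−C_R−C_S = 1.327 kmol/m³; C_S/C_T = 1.23.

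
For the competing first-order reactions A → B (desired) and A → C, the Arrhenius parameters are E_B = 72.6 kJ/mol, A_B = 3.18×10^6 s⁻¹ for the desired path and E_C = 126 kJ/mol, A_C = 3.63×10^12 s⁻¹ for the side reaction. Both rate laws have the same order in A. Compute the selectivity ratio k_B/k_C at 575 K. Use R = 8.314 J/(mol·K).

Since both paths have the same order in A, the concentration cancels and S_{B/C} = k_B/k_C = (A_B/A_C)·exp[(E_C−E_B)/(RT)].
(E_C−E_B)/(RT) = (126−72.6)×10³/(8.314×575) = 53400/4781 = 11.17.
k_B/k_C = (3.18×10^6/3.63×10^12)·exp(11.17) = 8.760×10^-7 × 70988 = 0.0622.
Since E_B < E_C, lowering the temperature improves selectivity toward B.

0.0622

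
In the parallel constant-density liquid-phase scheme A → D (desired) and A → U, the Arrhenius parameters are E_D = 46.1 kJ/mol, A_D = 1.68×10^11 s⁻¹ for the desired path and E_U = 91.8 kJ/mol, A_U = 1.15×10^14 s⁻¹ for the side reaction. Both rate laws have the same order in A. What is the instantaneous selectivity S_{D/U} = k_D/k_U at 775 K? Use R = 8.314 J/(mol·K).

With equal orders, S_{D/U} = k_D/k_U = (A_D/A_U)·exp[(E_U−E_D)/(RT)].
(E_U−E_D)/(RT) = (91.8−46.1)×10³/(8.314×775) = 45700/6443 = 7.093.
k_D/k_U = (1.68×10^11/1.15×10^14)·exp(7.093) = 0.001461 × 1203 = 1.76.
Since E_D < E_U, lowering the temperature improves selectivity toward D.

1.76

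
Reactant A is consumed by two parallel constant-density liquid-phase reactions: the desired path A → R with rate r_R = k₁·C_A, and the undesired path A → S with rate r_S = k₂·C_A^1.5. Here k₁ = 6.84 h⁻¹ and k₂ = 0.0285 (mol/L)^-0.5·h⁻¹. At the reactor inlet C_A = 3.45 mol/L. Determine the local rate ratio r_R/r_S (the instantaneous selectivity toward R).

129

S_{R/S} = r_R/r_S = (k₁·C_A)/(k₂·C_A^1.5) = (k₁/k₂)·C_A^-0.5.
= (6.84×3.450) / (0.0285×3.450^1.5) = 23.60/0.1826 = 129.
The undesired path is higher order in A, so low C_A (CSTR or dilute feed) favours R.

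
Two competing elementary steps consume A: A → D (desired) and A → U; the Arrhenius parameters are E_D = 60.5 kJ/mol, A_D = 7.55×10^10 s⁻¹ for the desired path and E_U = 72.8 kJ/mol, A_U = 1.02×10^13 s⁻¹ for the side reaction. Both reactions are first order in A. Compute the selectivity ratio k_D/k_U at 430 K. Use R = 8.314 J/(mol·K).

0.231

Since both paths have the same order in A, the concentration cancels and S_{D/U} = k_D/k_U = (A_D/A_U)·exp[(E_U−E_D)/(RT)].
(E_U−E_D)/(RT) = (72.8−60.5)×10³/(8.314×430) = 12300/3575 = 3.441.
k_D/k_U = (7.55×10^10/1.02×10^13)·exp(3.441) = 0.007402 × 31.20 = 0.231.
Since E_D < E_U, lowering the temperature improves selectivity toward D.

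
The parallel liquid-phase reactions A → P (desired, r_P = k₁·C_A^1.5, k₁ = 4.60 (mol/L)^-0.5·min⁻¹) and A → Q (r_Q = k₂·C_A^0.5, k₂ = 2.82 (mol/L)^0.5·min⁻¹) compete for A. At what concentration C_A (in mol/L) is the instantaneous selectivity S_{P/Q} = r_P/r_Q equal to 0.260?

S_{P/Q} = (k₁/k₂)·C_A ⇒ C_A = S·k₂/k₁.
= 0.260×2.82/4.60 = 0.159 mol/L.

0.159 mol/L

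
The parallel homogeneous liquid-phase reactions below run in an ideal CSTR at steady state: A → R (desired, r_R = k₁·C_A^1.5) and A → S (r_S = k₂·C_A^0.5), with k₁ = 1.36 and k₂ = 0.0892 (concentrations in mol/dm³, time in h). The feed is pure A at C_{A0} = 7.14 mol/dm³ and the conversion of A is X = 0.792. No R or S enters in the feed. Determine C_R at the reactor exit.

5.42 mol/dm³

Exit C_A = C_{A0}(1−X) = 7.14×0.208 = 1.485 mol/dm³.
A CSTR operates uniformly at the exit composition, giving r_R = 2.461 and r_S = 0.1087 (each k·C_A^n at C_A = 1.485).
Fraction of consumed A going to R: r_R/(r_R+r_S) = 0.9577.
C_R = 0.9577·C_{A0}·X = 0.9577×7.14×0.792 = 5.42 mol/dm³.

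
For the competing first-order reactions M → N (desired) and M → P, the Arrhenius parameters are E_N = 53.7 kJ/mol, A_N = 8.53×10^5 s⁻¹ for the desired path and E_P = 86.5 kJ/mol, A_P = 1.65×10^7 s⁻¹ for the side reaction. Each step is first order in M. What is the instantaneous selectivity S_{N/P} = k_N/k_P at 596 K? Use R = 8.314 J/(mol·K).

38.7

Since both paths have the same order in M, the concentration cancels and S_{N/P} = k_N/k_P = (A_N/A_P)·exp[(E_P−E_N)/(RT)].
(E_P−E_N)/(RT) = (86.5−53.7)×10³/(8.314×596) = 32800/4955 = 6.619.
k_N/k_P = (8.53×10^5/1.65×10^7)·exp(6.619) = 0.05170 × 749.5 = 38.7.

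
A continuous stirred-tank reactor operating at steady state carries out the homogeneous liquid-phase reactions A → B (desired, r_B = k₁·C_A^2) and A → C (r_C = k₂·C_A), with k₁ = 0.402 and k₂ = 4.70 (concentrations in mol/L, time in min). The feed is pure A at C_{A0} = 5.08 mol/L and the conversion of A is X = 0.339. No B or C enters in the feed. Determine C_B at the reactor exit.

0.384 mol/L

Exit C_A = C_{A0}(1−X) = 5.08×0.661 = 3.358 mol/L.
In a CSTR the entire volume is at exit conditions, so r_B = 0.402×3.358^2 = 4.533 and r_C = 4.70×3.358 = 15.78.
Fraction of consumed A going to B: r_B/(r_B+r_C) = 0.2231.
C_B = 0.2231·C_{A0}·X = 0.2231×5.08×0.339 = 0.384 mol/L.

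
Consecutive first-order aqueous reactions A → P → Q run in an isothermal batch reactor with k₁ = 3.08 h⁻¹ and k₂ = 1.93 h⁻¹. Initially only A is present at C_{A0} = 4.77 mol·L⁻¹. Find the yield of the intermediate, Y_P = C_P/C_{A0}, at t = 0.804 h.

The intermediate concentration in a first-order A→B→C sequence is C_P = k₁C_{A0}(e^(−k₁t) − e^(−k₂t))/(k₂−k₁).
e^(−k₁t) = e^(−3.08×0.804) = e^(−2.476) = 0.08405; e^(−k₂t) = e^(−1.552) = 0.2119.
C_P = 3.08×4.77/(1.93−3.08) × (0.08405−0.2119) = (-12.78)×(-0.1278) = 1.633 mol·L⁻¹.
Y_P = C_P/C_{A0} = 1.633/4.77 = 0.342.

0.342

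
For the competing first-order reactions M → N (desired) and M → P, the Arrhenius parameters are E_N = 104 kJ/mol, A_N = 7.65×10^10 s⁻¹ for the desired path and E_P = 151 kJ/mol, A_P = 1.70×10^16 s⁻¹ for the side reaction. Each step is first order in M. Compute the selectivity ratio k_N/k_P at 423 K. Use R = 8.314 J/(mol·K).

k_N/k_P = (A_N/A_P)·exp[−(E_N−E_P)/(RT)] = (A_N/A_P)·exp[(E_P−E_N)/(RT)].
(E_P−E_N)/(RT) = (151−104)×10³/(8.314×423) = 47000/3517 = 13.36.
k_N/k_P = (7.65×10^10/1.70×10^16)·exp(13.36) = 4.500×10^-6 × 6.369×10^5 = 2.87.

2.87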